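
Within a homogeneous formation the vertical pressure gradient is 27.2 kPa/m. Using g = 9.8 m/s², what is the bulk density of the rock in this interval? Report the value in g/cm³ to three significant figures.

ρ = (dP/dz)/g = 27.2 kPa/m / 9.8 m/s² = 27200 Pa/m / 9.8 m/s² = 2775.5 kg/m³
= 2.776 g/cm³

2.78 g/cm³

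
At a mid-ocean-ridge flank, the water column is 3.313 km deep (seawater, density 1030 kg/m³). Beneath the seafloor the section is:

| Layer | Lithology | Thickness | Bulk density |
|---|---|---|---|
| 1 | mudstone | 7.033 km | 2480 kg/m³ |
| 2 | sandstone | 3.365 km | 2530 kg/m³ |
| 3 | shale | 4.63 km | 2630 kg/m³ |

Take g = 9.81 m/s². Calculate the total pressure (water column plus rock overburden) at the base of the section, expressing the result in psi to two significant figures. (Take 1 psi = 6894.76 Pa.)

seawater: 1030 kg/m³ × 9.81 m/s² × 3313 m = 3.348×10^7 Pa = 4855 psi
mudstone: 2480 kg/m³ × 9.81 m/s² × 7033 m = 1.711×10^8 Pa = 24817 psi
sandstone: 2530 kg/m³ × 9.81 m/s² × 3365 m = 8.352×10^7 Pa = 12113 psi
shale: 2630 kg/m³ × 9.81 m/s² × 4630 m = 1.195×10^8 Pa = 17326 psi
Total = 4855 + 24817 + 12113 + 17326 = 59110 psi

59000 psi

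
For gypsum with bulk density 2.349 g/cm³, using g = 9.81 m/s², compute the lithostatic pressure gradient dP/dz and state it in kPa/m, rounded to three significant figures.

23.0 kPa/m

dP/dz = ρg = 2349 kg/m³ × 9.81 m/s² = 23044 Pa/m
= 23044 Pa/m × (1 kPa/m / 1000.0 Pa/m) = 23.044 kPa/m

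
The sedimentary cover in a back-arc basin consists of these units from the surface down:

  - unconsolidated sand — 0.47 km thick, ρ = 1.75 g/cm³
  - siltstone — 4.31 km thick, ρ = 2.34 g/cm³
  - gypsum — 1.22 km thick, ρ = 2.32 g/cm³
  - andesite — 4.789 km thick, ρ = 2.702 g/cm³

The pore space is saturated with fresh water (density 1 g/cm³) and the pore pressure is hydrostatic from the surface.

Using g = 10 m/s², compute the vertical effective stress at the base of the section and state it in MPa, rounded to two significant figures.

Overburden (lithostatic) stress σ_v:
unconsolidated sand: 1750 kg/m³ × 10 m/s² × 470 m = 8.225×10^6 Pa = 8.225 MPa
siltstone: 2340 kg/m³ × 10 m/s² × 4310 m = 1.009×10^8 Pa = 100.9 MPa
gypsum: 2320 kg/m³ × 10 m/s² × 1220 m = 2.830×10^7 Pa = 28.30 MPa
andesite: 2702 kg/m³ × 10 m/s² × 4789 m = 1.294×10^8 Pa = 129.4 MPa
Total = 8.225 + 100.9 + 28.30 + 129.4 = 266.78 MPa
Pore pressure P_p = 1000 kg/m³ × 10 m/s² × 10789 m = 1.079×10^8 Pa = 107.9 MPa
Effective stress σ' = σ_v − P_p = 266.8 − 107.9 = 158.89 MPa

160 MPa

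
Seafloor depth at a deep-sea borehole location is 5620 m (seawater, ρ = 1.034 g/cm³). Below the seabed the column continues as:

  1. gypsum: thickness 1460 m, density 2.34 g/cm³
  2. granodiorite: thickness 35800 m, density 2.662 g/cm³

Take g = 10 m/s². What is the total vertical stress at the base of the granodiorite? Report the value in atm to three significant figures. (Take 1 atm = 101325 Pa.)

10300 atm

seawater: 1034 kg/m³ × 10 m/s² × 5620 m = 5.811×10^7 Pa = 573.5 atm
gypsum: 2340 kg/m³ × 10 m/s² × 1460 m = 3.416×10^7 Pa = 337.2 atm
granodiorite: 2662 kg/m³ × 10 m/s² × 35800 m = 9.530×10^8 Pa = 9405 atm
Total = 573.5 + 337.2 + 9405 = 10316 atm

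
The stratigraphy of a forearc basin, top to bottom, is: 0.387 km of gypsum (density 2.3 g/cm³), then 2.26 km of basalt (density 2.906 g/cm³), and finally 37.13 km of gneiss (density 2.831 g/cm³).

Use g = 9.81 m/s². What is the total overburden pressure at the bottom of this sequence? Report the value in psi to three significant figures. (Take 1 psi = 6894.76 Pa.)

160000 psi

gypsum: 2300 kg/m³ × 9.81 m/s² × 387 m = 8.732×10^6 Pa = 1266 psi
basalt: 2906 kg/m³ × 9.81 m/s² × 2260 m = 6.443×10^7 Pa = 9344 psi
gneiss: 2831 kg/m³ × 9.81 m/s² × 37130 m = 1.031×10^9 Pa = 1.496×10^5 psi
Total = 1266 + 9344 + 1.496×10^5 = 1.6017×10^5 psi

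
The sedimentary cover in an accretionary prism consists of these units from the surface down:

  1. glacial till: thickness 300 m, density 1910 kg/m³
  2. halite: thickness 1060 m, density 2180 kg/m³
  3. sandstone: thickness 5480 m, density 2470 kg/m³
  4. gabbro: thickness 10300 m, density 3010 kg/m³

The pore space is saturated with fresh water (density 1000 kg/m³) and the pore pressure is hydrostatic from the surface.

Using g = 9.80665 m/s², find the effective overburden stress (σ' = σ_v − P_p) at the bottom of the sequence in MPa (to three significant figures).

297 MPa

Overburden (lithostatic) stress σ_v:
glacial till: 1910 kg/m³ × 9.80665 m/s² × 300 m = 5.619×10^6 Pa = 5.619 MPa
halite: 2180 kg/m³ × 9.80665 m/s² × 1060 m = 2.266×10^7 Pa = 22.66 MPa
sandstone: 2470 kg/m³ × 9.80665 m/s² × 5480 m = 1.327×10^8 Pa = 132.7 MPa
gabbro: 3010 kg/m³ × 9.80665 m/s² × 10300 m = 3.040×10^8 Pa = 304.0 MPa
Total = 5.619 + 22.66 + 132.7 + 304.0 = 465.05 MPa
Pore pressure P_p = 1000 kg/m³ × 9.80665 m/s² × 17140 m = 1.681×10^8 Pa = 168.1 MPa
Effective stress σ' = σ_v − P_p = 465.1 − 168.1 = 296.97 MPa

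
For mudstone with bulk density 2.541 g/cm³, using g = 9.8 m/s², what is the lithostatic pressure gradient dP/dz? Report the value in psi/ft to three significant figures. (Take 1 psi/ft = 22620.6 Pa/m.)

dP/dz = ρg = 2541 kg/m³ × 9.8 m/s² = 24902 Pa/m
= 24902 Pa/m × (1 psi/ft / 22621 Pa/m) = 1.1008 psi/ft

1.10 psi/ft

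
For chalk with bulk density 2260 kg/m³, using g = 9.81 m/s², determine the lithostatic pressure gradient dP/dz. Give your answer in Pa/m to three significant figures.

22200 Pa/m

dP/dz = ρg = 2260 kg/m³ × 9.81 m/s² = 22171 Pa/m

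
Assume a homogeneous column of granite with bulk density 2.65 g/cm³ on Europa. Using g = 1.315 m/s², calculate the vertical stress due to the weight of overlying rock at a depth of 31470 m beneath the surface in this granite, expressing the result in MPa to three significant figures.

granite: 2650 kg/m³ × 1.315 m/s² × 31470 m = 1.097×10^8 Pa = 109.7 MPa

110 MPa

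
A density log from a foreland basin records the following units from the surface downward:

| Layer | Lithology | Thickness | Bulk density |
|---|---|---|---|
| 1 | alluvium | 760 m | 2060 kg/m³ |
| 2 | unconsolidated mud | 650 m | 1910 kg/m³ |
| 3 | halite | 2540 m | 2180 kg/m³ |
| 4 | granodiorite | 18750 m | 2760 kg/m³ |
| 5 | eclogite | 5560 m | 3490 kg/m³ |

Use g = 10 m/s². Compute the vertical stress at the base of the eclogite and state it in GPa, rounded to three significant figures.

alluvium: 2060 kg/m³ × 10 m/s² × 760 m = 1.566×10^7 Pa = 0.01566 GPa
unconsolidated mud: 1910 kg/m³ × 10 m/s² × 650 m = 1.242×10^7 Pa = 0.01242 GPa
halite: 2180 kg/m³ × 10 m/s² × 2540 m = 5.537×10^7 Pa = 0.05537 GPa
granodiorite: 2760 kg/m³ × 10 m/s² × 18750 m = 5.175×10^8 Pa = 0.5175 GPa
eclogite: 3490 kg/m³ × 10 m/s² × 5560 m = 1.940×10^8 Pa = 0.1940 GPa
Total = 0.01566 + 0.01242 + 0.05537 + 0.5175 + 0.1940 = 0.79499 GPa

0.795 GPa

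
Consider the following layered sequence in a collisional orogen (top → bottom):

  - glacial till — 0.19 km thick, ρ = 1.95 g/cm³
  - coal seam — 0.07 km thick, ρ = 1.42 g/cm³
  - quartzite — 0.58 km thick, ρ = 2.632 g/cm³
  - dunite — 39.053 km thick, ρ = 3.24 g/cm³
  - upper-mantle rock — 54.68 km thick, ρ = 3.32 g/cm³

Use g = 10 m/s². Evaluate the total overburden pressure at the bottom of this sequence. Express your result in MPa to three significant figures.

3100 MPa

glacial till: 1950 kg/m³ × 10 m/s² × 190 m = 3.705×10^6 Pa = 3.705 MPa
coal seam: 1420 kg/m³ × 10 m/s² × 70 m = 9.940×10^5 Pa = 0.9940 MPa
quartzite: 2632 kg/m³ × 10 m/s² × 580 m = 1.527×10^7 Pa = 15.27 MPa
dunite: 3240 kg/m³ × 10 m/s² × 39053 m = 1.265×10^9 Pa = 1265 MPa
upper-mantle rock: 3320 kg/m³ × 10 m/s² × 54680 m = 1.815×10^9 Pa = 1815 MPa
Total = 3.705 + 0.9940 + 15.27 + 1265 + 1815 = 3100.7 MPa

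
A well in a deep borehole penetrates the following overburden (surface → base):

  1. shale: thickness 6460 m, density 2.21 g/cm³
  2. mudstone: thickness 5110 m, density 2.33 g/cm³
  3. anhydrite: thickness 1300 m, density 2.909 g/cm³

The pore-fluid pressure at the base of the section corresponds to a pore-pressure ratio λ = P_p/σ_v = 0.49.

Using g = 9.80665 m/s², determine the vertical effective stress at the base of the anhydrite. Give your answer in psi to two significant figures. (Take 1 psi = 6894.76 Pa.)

22000 psi

Overburden (lithostatic) stress σ_v:
shale: 2210 kg/m³ × 9.80665 m/s² × 6460 m = 1.400×10^8 Pa = 140.0 MPa
mudstone: 2330 kg/m³ × 9.80665 m/s² × 5110 m = 1.168×10^8 Pa = 116.8 MPa
anhydrite: 2909 kg/m³ × 9.80665 m/s² × 1300 m = 3.709×10^7 Pa = 37.09 MPa
Total = 140.0 + 116.8 + 37.09 = 293.85 MPa
Pore pressure P_p = λ·σ_v = 0.49 × 293.9 MPa = 144.0 MPa
Effective stress σ' = σ_v − P_p = 293.9 − 144.0 = 149.86 MPa = 21736 psi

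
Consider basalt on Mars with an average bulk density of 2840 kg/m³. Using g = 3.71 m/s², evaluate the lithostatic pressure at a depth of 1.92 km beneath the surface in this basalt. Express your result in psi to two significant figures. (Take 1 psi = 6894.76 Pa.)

2900 psi

basalt: 2840 kg/m³ × 3.71 m/s² × 1920 m = 2.023×10^7 Pa = 2934 psi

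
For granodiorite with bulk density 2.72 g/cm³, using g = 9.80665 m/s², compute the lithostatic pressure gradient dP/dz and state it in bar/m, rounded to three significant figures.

dP/dz = ρg = 2720 kg/m³ × 9.80665 m/s² = 26674 Pa/m
= 26674 Pa/m × (1 bar/m / 1.0000×10^5 Pa/m) = 0.26674 bar/m

0.267 bar/m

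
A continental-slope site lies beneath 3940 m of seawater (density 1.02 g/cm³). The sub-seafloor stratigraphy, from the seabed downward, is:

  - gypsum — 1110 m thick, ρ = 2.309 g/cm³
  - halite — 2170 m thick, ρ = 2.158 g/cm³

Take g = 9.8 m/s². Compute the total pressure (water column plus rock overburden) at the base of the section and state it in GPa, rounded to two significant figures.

seawater: 1020 kg/m³ × 9.8 m/s² × 3940 m = 3.938×10^7 Pa = 0.03938 GPa
gypsum: 2309 kg/m³ × 9.8 m/s² × 1110 m = 2.512×10^7 Pa = 0.02512 GPa
halite: 2158 kg/m³ × 9.8 m/s² × 2170 m = 4.589×10^7 Pa = 0.04589 GPa
Total = 0.03938 + 0.02512 + 0.04589 = 0.11039 GPa

0.11 GPa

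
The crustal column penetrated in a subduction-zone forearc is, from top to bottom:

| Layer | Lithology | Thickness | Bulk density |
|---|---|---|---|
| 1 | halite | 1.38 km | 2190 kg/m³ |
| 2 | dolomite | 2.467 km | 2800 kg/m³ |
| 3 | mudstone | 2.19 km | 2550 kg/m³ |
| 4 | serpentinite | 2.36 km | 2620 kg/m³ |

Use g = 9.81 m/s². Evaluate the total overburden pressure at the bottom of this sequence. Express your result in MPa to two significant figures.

210 MPa

halite: 2190 kg/m³ × 9.81 m/s² × 1380 m = 2.965×10^7 Pa = 29.65 MPa
dolomite: 2800 kg/m³ × 9.81 m/s² × 2467 m = 6.776×10^7 Pa = 67.76 MPa
mudstone: 2550 kg/m³ × 9.81 m/s² × 2190 m = 5.478×10^7 Pa = 54.78 MPa
serpentinite: 2620 kg/m³ × 9.81 m/s² × 2360 m = 6.066×10^7 Pa = 60.66 MPa
Total = 29.65 + 67.76 + 54.78 + 60.66 = 212.85 MPa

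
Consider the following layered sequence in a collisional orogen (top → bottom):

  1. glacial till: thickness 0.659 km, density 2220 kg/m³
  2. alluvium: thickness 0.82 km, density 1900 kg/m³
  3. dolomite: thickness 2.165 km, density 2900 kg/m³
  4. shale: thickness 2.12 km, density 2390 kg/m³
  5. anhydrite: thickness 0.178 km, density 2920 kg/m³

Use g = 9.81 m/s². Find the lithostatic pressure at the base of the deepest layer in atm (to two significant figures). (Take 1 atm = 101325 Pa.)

1400 atm

glacial till: 2220 kg/m³ × 9.81 m/s² × 659 m = 1.435×10^7 Pa = 141.6 atm
alluvium: 1900 kg/m³ × 9.81 m/s² × 820 m = 1.528×10^7 Pa = 150.8 atm
dolomite: 2900 kg/m³ × 9.81 m/s² × 2165 m = 6.159×10^7 Pa = 607.9 atm
shale: 2390 kg/m³ × 9.81 m/s² × 2120 m = 4.971×10^7 Pa = 490.6 atm
anhydrite: 2920 kg/m³ × 9.81 m/s² × 178 m = 5.099×10^6 Pa = 50.32 atm
Total = 141.6 + 150.8 + 607.9 + 490.6 + 50.32 = 1441.2 atm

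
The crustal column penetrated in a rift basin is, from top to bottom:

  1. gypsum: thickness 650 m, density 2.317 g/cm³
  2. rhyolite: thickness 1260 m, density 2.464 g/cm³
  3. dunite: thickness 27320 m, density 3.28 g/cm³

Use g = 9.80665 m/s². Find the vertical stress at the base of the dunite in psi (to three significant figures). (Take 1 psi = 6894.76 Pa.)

gypsum: 2317 kg/m³ × 9.80665 m/s² × 650 m = 1.477×10^7 Pa = 2142 psi
rhyolite: 2464 kg/m³ × 9.80665 m/s² × 1260 m = 3.045×10^7 Pa = 4416 psi
dunite: 3280 kg/m³ × 9.80665 m/s² × 27320 m = 8.788×10^8 Pa = 1.275×10^5 psi
Total = 2142 + 4416 + 1.275×10^5 = 1.3401×10^5 psi

134000 psi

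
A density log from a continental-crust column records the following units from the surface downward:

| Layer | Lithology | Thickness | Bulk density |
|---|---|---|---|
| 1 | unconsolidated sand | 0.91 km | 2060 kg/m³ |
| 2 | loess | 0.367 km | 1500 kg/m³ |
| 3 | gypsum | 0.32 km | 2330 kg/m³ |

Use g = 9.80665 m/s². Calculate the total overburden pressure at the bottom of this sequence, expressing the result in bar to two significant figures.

unconsolidated sand: 2060 kg/m³ × 9.80665 m/s² × 910 m = 1.838×10^7 Pa = 183.8 bar
loess: 1500 kg/m³ × 9.80665 m/s² × 367 m = 5.399×10^6 Pa = 53.99 bar
gypsum: 2330 kg/m³ × 9.80665 m/s² × 320 m = 7.312×10^6 Pa = 73.12 bar
Total = 183.8 + 53.99 + 73.12 = 310.94 bar

310 bar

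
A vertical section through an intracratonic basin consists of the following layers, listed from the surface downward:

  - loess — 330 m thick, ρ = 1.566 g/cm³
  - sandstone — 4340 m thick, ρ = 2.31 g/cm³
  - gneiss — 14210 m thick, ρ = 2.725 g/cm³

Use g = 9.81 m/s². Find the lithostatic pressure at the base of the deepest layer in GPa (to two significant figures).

0.48 GPa

loess: 1566 kg/m³ × 9.81 m/s² × 330 m = 5.070×10^6 Pa = 5.070×10^-3 GPa
sandstone: 2310 kg/m³ × 9.81 m/s² × 4340 m = 9.835×10^7 Pa = 0.09835 GPa
gneiss: 2725 kg/m³ × 9.81 m/s² × 14210 m = 3.799×10^8 Pa = 0.3799 GPa
Total = 5.070×10^-3 + 0.09835 + 0.3799 = 0.48328 GPa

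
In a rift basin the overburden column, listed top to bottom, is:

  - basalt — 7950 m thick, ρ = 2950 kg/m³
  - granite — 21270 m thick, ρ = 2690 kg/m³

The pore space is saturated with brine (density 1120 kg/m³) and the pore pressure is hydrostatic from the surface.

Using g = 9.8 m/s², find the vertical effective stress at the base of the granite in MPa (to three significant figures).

Overburden (lithostatic) stress σ_v:
basalt: 2950 kg/m³ × 9.8 m/s² × 7950 m = 2.298×10^8 Pa = 229.8 MPa
granite: 2690 kg/m³ × 9.8 m/s² × 21270 m = 5.607×10^8 Pa = 560.7 MPa
Total = 229.8 + 560.7 = 790.55 MPa
Pore pressure P_p = 1120 kg/m³ × 9.8 m/s² × 29220 m = 3.207×10^8 Pa = 320.7 MPa
Effective stress σ' = σ_v − P_p = 790.6 − 320.7 = 469.84 MPa

470 MPa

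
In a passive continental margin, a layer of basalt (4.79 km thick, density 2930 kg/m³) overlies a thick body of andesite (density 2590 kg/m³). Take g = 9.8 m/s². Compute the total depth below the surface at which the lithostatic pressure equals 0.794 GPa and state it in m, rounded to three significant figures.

30700 m

Pressure at base of upper layers: 2930×9.8×4790 = 1.375×10^8 Pa = 0.1375 GPa
Remaining pressure to be supplied by andesite: 7.940×10^8 − 1.375×10^8 = 6.565×10^8 Pa
Additional depth in andesite = 6.565×10^8 Pa / (2590 kg/m³ × 9.8 m/s²) = 25863 m
Total depth = 4790 m + 25863 m = 30653 m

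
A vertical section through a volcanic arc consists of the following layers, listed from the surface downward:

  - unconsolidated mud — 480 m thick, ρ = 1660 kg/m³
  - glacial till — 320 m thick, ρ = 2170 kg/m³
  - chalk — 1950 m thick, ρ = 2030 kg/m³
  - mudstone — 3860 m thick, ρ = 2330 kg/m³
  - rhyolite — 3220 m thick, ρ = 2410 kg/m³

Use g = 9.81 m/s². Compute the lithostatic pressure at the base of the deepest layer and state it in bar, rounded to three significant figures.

unconsolidated mud: 1660 kg/m³ × 9.81 m/s² × 480 m = 7.817×10^6 Pa = 78.17 bar
glacial till: 2170 kg/m³ × 9.81 m/s² × 320 m = 6.812×10^6 Pa = 68.12 bar
chalk: 2030 kg/m³ × 9.81 m/s² × 1950 m = 3.883×10^7 Pa = 388.3 bar
mudstone: 2330 kg/m³ × 9.81 m/s² × 3860 m = 8.823×10^7 Pa = 882.3 bar
rhyolite: 2410 kg/m³ × 9.81 m/s² × 3220 m = 7.613×10^7 Pa = 761.3 bar
Total = 78.17 + 68.12 + 388.3 + 882.3 + 761.3 = 2178.2 bar

2180 bar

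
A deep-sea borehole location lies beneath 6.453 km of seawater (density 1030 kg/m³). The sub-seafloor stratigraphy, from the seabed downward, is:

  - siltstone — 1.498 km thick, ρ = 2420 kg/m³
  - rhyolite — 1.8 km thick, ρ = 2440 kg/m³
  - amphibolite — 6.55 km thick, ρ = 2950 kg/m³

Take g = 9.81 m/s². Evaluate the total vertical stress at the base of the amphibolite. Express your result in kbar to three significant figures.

seawater: 1030 kg/m³ × 9.81 m/s² × 6453 m = 6.520×10^7 Pa = 0.6520 kbar
siltstone: 2420 kg/m³ × 9.81 m/s² × 1498 m = 3.556×10^7 Pa = 0.3556 kbar
rhyolite: 2440 kg/m³ × 9.81 m/s² × 1800 m = 4.309×10^7 Pa = 0.4309 kbar
amphibolite: 2950 kg/m³ × 9.81 m/s² × 6550 m = 1.896×10^8 Pa = 1.896 kbar
Total = 0.6520 + 0.3556 + 0.4309 + 1.896 = 3.3341 kbar

3.33 kbar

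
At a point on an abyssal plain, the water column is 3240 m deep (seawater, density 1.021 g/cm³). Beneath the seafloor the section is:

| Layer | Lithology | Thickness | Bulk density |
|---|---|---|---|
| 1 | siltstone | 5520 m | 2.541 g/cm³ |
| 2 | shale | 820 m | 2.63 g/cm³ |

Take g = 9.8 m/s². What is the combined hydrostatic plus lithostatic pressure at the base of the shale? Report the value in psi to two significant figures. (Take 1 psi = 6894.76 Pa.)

28000 psi

seawater: 1021 kg/m³ × 9.8 m/s² × 3240 m = 3.242×10^7 Pa = 4702 psi
siltstone: 2541 kg/m³ × 9.8 m/s² × 5520 m = 1.375×10^8 Pa = 19937 psi
shale: 2630 kg/m³ × 9.8 m/s² × 820 m = 2.113×10^7 Pa = 3065 psi
Total = 4702 + 19937 + 3065 = 27704 psi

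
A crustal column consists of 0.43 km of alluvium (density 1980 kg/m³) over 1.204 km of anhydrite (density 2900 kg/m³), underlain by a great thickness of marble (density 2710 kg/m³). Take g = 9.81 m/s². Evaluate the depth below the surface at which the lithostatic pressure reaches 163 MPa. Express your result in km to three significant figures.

6.16 km

Pressure at base of upper layers: 1980×9.81×430 + 2900×9.81×1204 = 4.260×10^7 Pa = 42.60 MPa
Remaining pressure to be supplied by marble: 1.630×10^8 − 4.260×10^7 = 1.204×10^8 Pa
Additional depth in marble = 1.204×10^8 Pa / (2710 kg/m³ × 9.81 m/s²) = 4528.7 m
Total depth = 1634 m + 4528.7 m = 6162.7 m
= 6.1627 km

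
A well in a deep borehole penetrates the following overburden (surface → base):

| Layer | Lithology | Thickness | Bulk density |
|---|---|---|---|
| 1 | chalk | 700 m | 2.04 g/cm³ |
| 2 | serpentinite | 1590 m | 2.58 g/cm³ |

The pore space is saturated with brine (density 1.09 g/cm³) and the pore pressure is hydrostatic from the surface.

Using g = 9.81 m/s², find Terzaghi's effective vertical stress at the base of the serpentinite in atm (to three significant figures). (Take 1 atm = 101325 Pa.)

294 atm

Overburden (lithostatic) stress σ_v:
chalk: 2040 kg/m³ × 9.81 m/s² × 700 m = 1.401×10^7 Pa = 14.01 MPa
serpentinite: 2580 kg/m³ × 9.81 m/s² × 1590 m = 4.024×10^7 Pa = 40.24 MPa
Total = 14.01 + 40.24 = 54.251 MPa
Pore pressure P_p = 1090 kg/m³ × 9.81 m/s² × 2290 m = 2.449×10^7 Pa = 24.49 MPa
Effective stress σ' = σ_v − P_p = 54.25 − 24.49 = 29.765 MPa = 293.75 atm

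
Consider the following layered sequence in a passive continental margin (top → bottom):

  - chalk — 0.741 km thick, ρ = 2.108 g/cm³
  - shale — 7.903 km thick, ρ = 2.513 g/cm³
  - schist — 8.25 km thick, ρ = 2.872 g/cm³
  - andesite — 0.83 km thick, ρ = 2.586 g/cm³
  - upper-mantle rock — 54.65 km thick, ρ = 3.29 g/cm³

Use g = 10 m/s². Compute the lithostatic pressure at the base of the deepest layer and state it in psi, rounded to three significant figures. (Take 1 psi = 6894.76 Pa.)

329000 psi

chalk: 2108 kg/m³ × 10 m/s² × 741 m = 1.562×10^7 Pa = 2266 psi
shale: 2513 kg/m³ × 10 m/s² × 7903 m = 1.986×10^8 Pa = 28805 psi
schist: 2872 kg/m³ × 10 m/s² × 8250 m = 2.369×10^8 Pa = 34365 psi
andesite: 2586 kg/m³ × 10 m/s² × 830 m = 2.146×10^7 Pa = 3113 psi
upper-mantle rock: 3290 kg/m³ × 10 m/s² × 54650 m = 1.798×10^9 Pa = 2.608×10^5 psi
Total = 2266 + 28805 + 34365 + 3113 + 2.608×10^5 = 3.2932×10^5 psi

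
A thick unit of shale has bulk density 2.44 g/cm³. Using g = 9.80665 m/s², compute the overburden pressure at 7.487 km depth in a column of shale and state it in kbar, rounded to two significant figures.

1.8 kbar

shale: 2440 kg/m³ × 9.80665 m/s² × 7487 m = 1.792×10^8 Pa = 1.792 kbar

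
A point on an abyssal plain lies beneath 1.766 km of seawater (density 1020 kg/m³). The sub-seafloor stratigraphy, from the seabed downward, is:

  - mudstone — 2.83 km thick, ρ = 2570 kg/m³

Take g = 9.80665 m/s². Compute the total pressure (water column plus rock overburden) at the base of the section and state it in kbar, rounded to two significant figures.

seawater: 1020 kg/m³ × 9.80665 m/s² × 1766 m = 1.766×10^7 Pa = 0.1766 kbar
mudstone: 2570 kg/m³ × 9.80665 m/s² × 2830 m = 7.132×10^7 Pa = 0.7132 kbar
Total = 0.1766 + 0.7132 = 0.88990 kbar

0.89 kbar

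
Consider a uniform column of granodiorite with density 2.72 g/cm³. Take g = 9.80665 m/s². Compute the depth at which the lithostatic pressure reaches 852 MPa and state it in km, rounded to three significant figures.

31.9 km

h = P/(ρg) = 852 MPa / (2720 kg/m³ × 9.80665 m/s²) = 8.520×10^8 Pa / 26674 Pa/m = 31941 m
= 31.941 km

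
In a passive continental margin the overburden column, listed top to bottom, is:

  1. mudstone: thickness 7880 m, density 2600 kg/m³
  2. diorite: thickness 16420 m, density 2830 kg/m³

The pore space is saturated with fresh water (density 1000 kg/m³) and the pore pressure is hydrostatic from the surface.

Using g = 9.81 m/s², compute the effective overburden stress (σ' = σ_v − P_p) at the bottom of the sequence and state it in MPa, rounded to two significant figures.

420 MPa

Overburden (lithostatic) stress σ_v:
mudstone: 2600 kg/m³ × 9.81 m/s² × 7880 m = 2.010×10^8 Pa = 201.0 MPa
diorite: 2830 kg/m³ × 9.81 m/s² × 16420 m = 4.559×10^8 Pa = 455.9 MPa
Total = 201.0 + 455.9 = 656.84 MPa
Pore pressure P_p = 1000 kg/m³ × 9.81 m/s² × 24300 m = 2.384×10^8 Pa = 238.4 MPa
Effective stress σ' = σ_v − P_p = 656.8 − 238.4 = 418.46 MPa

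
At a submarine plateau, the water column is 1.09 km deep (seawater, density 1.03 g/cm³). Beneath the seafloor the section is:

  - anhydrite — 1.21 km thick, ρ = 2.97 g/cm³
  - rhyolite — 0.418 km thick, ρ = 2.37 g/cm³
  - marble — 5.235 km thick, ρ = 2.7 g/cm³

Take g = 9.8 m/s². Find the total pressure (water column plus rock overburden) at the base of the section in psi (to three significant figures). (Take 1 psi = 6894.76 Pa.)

28200 psi

seawater: 1030 kg/m³ × 9.8 m/s² × 1090 m = 1.100×10^7 Pa = 1596 psi
anhydrite: 2970 kg/m³ × 9.8 m/s² × 1210 m = 3.522×10^7 Pa = 5108 psi
rhyolite: 2370 kg/m³ × 9.8 m/s² × 418 m = 9.708×10^6 Pa = 1408 psi
marble: 2700 kg/m³ × 9.8 m/s² × 5235 m = 1.385×10^8 Pa = 20090 psi
Total = 1596 + 5108 + 1408 + 20090 = 28202 psi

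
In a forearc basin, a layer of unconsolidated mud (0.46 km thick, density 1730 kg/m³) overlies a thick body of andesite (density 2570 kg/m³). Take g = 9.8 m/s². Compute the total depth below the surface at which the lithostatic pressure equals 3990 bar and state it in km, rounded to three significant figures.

Pressure at base of upper layers: 1730×9.8×460 = 7.799×10^6 Pa = 77.99 bar
Remaining pressure to be supplied by andesite: 3.990×10^8 − 7.799×10^6 = 3.912×10^8 Pa
Additional depth in andesite = 3.912×10^8 Pa / (2570 kg/m³ × 9.8 m/s²) = 15532 m
Total depth = 460 m + 15532 m = 15992 m
= 15.992 km

16.0 km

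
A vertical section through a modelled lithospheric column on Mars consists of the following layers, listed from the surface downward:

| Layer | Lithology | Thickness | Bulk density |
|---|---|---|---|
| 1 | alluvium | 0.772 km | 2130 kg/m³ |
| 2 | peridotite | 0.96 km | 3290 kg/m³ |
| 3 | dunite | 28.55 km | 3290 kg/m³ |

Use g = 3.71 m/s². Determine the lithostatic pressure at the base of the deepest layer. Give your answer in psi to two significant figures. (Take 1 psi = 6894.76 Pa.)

53000 psi

alluvium: 2130 kg/m³ × 3.71 m/s² × 772 m = 6.101×10^6 Pa = 884.8 psi
peridotite: 3290 kg/m³ × 3.71 m/s² × 960 m = 1.172×10^7 Pa = 1700 psi
dunite: 3290 kg/m³ × 3.71 m/s² × 28550 m = 3.485×10^8 Pa = 50543 psi
Total = 884.8 + 1700 + 50543 = 53127 psi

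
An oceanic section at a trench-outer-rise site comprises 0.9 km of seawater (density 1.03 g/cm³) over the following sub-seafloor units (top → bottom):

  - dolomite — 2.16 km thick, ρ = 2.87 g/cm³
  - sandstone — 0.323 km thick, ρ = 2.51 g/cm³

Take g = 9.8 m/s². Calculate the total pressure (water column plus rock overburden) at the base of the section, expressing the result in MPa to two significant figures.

seawater: 1030 kg/m³ × 9.8 m/s² × 900 m = 9.085×10^6 Pa = 9.085 MPa
dolomite: 2870 kg/m³ × 9.8 m/s² × 2160 m = 6.075×10^7 Pa = 60.75 MPa
sandstone: 2510 kg/m³ × 9.8 m/s² × 323 m = 7.945×10^6 Pa = 7.945 MPa
Total = 9.085 + 60.75 + 7.945 = 77.782 MPa

78 MPa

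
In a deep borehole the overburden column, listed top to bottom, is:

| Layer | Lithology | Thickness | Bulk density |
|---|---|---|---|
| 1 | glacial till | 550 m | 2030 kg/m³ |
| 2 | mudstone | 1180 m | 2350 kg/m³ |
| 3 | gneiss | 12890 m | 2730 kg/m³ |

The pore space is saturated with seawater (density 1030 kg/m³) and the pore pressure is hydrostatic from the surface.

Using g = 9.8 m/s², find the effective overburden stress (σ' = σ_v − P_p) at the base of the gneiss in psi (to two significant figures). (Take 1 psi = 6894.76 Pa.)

Overburden (lithostatic) stress σ_v:
glacial till: 2030 kg/m³ × 9.8 m/s² × 550 m = 1.094×10^7 Pa = 10.94 MPa
mudstone: 2350 kg/m³ × 9.8 m/s² × 1180 m = 2.718×10^7 Pa = 27.18 MPa
gneiss: 2730 kg/m³ × 9.8 m/s² × 12890 m = 3.449×10^8 Pa = 344.9 MPa
Total = 10.94 + 27.18 + 344.9 = 382.98 MPa
Pore pressure P_p = 1030 kg/m³ × 9.8 m/s² × 14620 m = 1.476×10^8 Pa = 147.6 MPa
Effective stress σ' = σ_v − P_p = 383.0 − 147.6 = 235.40 MPa = 34142 psi

34000 psi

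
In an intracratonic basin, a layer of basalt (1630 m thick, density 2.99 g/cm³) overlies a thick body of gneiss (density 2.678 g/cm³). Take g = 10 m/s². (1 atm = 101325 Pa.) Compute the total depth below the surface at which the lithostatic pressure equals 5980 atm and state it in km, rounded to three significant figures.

22.4 km

Pressure at base of upper layers: 2990×10×1630 = 4.874×10^7 Pa = 481.0 atm
Remaining pressure to be supplied by gneiss: 6.059×10^8 − 4.874×10^7 = 5.572×10^8 Pa
Additional depth in gneiss = 5.572×10^8 Pa / (2678 kg/m³ × 10 m/s²) = 20806 m
Total depth = 1630 m + 20806 m = 22436 m
= 22.436 km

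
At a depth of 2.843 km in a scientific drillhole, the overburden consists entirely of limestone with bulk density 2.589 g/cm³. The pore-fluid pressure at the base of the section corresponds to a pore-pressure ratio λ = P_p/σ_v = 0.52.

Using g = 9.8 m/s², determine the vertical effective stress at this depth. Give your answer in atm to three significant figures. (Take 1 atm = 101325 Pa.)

Overburden (lithostatic) stress σ_v:
limestone: 2589 kg/m³ × 9.8 m/s² × 2843 m = 7.213×10^7 Pa = 72.13 MPa
Pore pressure P_p = λ·σ_v = 0.52 × 72.13 MPa = 37.51 MPa
Effective stress σ' = σ_v − P_p = 72.13 − 37.51 = 34.624 MPa = 341.71 atm

342 atm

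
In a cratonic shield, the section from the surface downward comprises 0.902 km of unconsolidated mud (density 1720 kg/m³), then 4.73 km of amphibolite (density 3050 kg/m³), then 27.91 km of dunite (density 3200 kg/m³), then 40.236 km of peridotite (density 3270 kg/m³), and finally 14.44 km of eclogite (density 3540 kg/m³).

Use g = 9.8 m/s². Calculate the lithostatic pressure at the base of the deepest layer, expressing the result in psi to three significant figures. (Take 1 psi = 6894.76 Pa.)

unconsolidated mud: 1720 kg/m³ × 9.8 m/s² × 902 m = 1.520×10^7 Pa = 2205 psi
amphibolite: 3050 kg/m³ × 9.8 m/s² × 4730 m = 1.414×10^8 Pa = 20505 psi
dunite: 3200 kg/m³ × 9.8 m/s² × 27910 m = 8.753×10^8 Pa = 1.269×10^5 psi
peridotite: 3270 kg/m³ × 9.8 m/s² × 40236 m = 1.289×10^9 Pa = 1.870×10^5 psi
eclogite: 3540 kg/m³ × 9.8 m/s² × 14440 m = 5.010×10^8 Pa = 72657 psi
Total = 2205 + 20505 + 1.269×10^5 + 1.870×10^5 + 72657 = 4.0933×10^5 psi

409000 psi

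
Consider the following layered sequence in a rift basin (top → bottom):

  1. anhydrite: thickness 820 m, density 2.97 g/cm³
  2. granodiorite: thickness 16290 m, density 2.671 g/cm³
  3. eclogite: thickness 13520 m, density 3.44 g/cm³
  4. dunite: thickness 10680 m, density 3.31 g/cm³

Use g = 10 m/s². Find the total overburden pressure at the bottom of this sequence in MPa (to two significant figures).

1300 MPa

anhydrite: 2970 kg/m³ × 10 m/s² × 820 m = 2.435×10^7 Pa = 24.35 MPa
granodiorite: 2671 kg/m³ × 10 m/s² × 16290 m = 4.351×10^8 Pa = 435.1 MPa
eclogite: 3440 kg/m³ × 10 m/s² × 13520 m = 4.651×10^8 Pa = 465.1 MPa
dunite: 3310 kg/m³ × 10 m/s² × 10680 m = 3.535×10^8 Pa = 353.5 MPa
Total = 24.35 + 435.1 + 465.1 + 353.5 = 1278.1 MPa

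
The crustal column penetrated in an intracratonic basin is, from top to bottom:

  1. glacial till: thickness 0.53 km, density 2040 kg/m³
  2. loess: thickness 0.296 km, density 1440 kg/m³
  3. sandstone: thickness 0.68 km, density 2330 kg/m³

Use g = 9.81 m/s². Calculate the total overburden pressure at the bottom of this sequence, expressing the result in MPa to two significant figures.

glacial till: 2040 kg/m³ × 9.81 m/s² × 530 m = 1.061×10^7 Pa = 10.61 MPa
loess: 1440 kg/m³ × 9.81 m/s² × 296 m = 4.181×10^6 Pa = 4.181 MPa
sandstone: 2330 kg/m³ × 9.81 m/s² × 680 m = 1.554×10^7 Pa = 15.54 MPa
Total = 10.61 + 4.181 + 15.54 = 30.331 MPa

30 MPa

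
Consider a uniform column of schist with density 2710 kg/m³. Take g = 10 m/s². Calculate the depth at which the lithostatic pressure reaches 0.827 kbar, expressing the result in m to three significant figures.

h = P/(ρg) = 0.827 kbar / (2710 kg/m³ × 10 m/s²) = 8.270×10^7 Pa / 27100 Pa/m = 3051.7 m

3050 m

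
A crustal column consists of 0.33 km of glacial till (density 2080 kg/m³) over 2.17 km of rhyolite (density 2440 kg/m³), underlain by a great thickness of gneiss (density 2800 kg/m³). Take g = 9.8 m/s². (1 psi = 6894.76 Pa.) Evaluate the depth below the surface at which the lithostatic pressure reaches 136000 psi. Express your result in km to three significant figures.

Pressure at base of upper layers: 2080×9.8×330 + 2440×9.8×2170 = 5.862×10^7 Pa = 8501 psi
Remaining pressure to be supplied by gneiss: 9.377×10^8 − 5.862×10^7 = 8.791×10^8 Pa
Additional depth in gneiss = 8.791×10^8 Pa / (2800 kg/m³ × 9.8 m/s²) = 32036 m
Total depth = 2500 m + 32036 m = 34536 m
= 34.536 km

34.5 km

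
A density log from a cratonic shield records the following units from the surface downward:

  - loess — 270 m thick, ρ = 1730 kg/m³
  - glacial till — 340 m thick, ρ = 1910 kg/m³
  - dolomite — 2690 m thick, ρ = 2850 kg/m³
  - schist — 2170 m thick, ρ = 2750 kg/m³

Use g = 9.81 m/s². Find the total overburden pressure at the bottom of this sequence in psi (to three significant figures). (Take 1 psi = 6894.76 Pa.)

21000 psi

loess: 1730 kg/m³ × 9.81 m/s² × 270 m = 4.582×10^6 Pa = 664.6 psi
glacial till: 1910 kg/m³ × 9.81 m/s² × 340 m = 6.371×10^6 Pa = 924.0 psi
dolomite: 2850 kg/m³ × 9.81 m/s² × 2690 m = 7.521×10^7 Pa = 10908 psi
schist: 2750 kg/m³ × 9.81 m/s² × 2170 m = 5.854×10^7 Pa = 8491 psi
Total = 664.6 + 924.0 + 10908 + 8491 = 20987 psi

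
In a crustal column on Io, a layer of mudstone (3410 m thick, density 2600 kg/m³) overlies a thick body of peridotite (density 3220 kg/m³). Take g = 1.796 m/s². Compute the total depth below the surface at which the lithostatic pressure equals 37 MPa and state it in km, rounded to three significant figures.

Pressure at base of upper layers: 2600×1.796×3410 = 1.592×10^7 Pa = 15.92 MPa
Remaining pressure to be supplied by peridotite: 3.700×10^7 − 1.592×10^7 = 2.108×10^7 Pa
Additional depth in peridotite = 2.108×10^7 Pa / (3220 kg/m³ × 1.796 m/s²) = 3644.5 m
Total depth = 3410 m + 3644.5 m = 7054.5 m
= 7.0545 km

7.05 km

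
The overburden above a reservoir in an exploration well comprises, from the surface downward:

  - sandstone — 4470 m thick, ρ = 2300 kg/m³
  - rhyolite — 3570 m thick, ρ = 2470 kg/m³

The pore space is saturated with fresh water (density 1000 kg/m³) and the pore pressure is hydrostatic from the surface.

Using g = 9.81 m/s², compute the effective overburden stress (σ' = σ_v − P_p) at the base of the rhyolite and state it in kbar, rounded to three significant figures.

Overburden (lithostatic) stress σ_v:
sandstone: 2300 kg/m³ × 9.81 m/s² × 4470 m = 1.009×10^8 Pa = 100.9 MPa
rhyolite: 2470 kg/m³ × 9.81 m/s² × 3570 m = 8.650×10^7 Pa = 86.50 MPa
Total = 100.9 + 86.50 = 187.36 MPa
Pore pressure P_p = 1000 kg/m³ × 9.81 m/s² × 8040 m = 7.887×10^7 Pa = 78.87 MPa
Effective stress σ' = σ_v − P_p = 187.4 − 78.87 = 108.49 MPa = 1.0849 kbar

1.08 kbar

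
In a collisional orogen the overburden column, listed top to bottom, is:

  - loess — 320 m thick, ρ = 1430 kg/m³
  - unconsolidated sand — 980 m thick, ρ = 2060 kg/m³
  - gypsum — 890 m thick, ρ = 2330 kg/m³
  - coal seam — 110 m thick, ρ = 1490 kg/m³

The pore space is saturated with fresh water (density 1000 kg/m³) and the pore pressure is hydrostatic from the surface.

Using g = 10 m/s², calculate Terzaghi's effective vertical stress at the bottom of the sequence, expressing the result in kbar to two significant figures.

Overburden (lithostatic) stress σ_v:
loess: 1430 kg/m³ × 10 m/s² × 320 m = 4.576×10^6 Pa = 4.576 MPa
unconsolidated sand: 2060 kg/m³ × 10 m/s² × 980 m = 2.019×10^7 Pa = 20.19 MPa
gypsum: 2330 kg/m³ × 10 m/s² × 890 m = 2.074×10^7 Pa = 20.74 MPa
coal seam: 1490 kg/m³ × 10 m/s² × 110 m = 1.639×10^6 Pa = 1.639 MPa
Total = 4.576 + 20.19 + 20.74 + 1.639 = 47.140 MPa
Pore pressure P_p = 1000 kg/m³ × 10 m/s² × 2300 m = 2.300×10^7 Pa = 23.00 MPa
Effective stress σ' = σ_v − P_p = 47.14 − 23.00 = 24.140 MPa = 0.24140 kbar

0.24 kbar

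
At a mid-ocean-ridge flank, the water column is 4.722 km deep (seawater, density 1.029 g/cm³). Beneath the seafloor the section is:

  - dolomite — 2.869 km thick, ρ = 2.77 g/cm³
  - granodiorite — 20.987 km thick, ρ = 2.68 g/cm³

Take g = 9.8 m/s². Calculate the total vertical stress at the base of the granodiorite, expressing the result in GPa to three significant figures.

seawater: 1029 kg/m³ × 9.8 m/s² × 4722 m = 4.762×10^7 Pa = 0.04762 GPa
dolomite: 2770 kg/m³ × 9.8 m/s² × 2869 m = 7.788×10^7 Pa = 0.07788 GPa
granodiorite: 2680 kg/m³ × 9.8 m/s² × 20987 m = 5.512×10^8 Pa = 0.5512 GPa
Total = 0.04762 + 0.07788 + 0.5512 = 0.67670 GPa

0.677 GPa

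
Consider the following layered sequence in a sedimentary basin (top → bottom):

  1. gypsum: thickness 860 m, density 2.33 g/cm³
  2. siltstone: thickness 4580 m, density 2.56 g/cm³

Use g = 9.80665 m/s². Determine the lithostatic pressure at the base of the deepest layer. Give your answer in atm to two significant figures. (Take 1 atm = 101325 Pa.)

gypsum: 2330 kg/m³ × 9.80665 m/s² × 860 m = 1.965×10^7 Pa = 193.9 atm
siltstone: 2560 kg/m³ × 9.80665 m/s² × 4580 m = 1.150×10^8 Pa = 1135 atm
Total = 193.9 + 1135 = 1328.7 atm

1300 atm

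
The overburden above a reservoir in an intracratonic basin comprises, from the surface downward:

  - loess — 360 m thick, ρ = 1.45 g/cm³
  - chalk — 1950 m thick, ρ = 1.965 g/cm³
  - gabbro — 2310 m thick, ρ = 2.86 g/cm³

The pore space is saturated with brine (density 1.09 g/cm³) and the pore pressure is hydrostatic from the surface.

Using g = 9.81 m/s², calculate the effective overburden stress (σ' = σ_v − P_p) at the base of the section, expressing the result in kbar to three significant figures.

Overburden (lithostatic) stress σ_v:
loess: 1450 kg/m³ × 9.81 m/s² × 360 m = 5.121×10^6 Pa = 5.121 MPa
chalk: 1965 kg/m³ × 9.81 m/s² × 1950 m = 3.759×10^7 Pa = 37.59 MPa
gabbro: 2860 kg/m³ × 9.81 m/s² × 2310 m = 6.481×10^7 Pa = 64.81 MPa
Total = 5.121 + 37.59 + 64.81 = 107.52 MPa
Pore pressure P_p = 1090 kg/m³ × 9.81 m/s² × 4620 m = 4.940×10^7 Pa = 49.40 MPa
Effective stress σ' = σ_v − P_p = 107.5 − 49.40 = 58.120 MPa = 0.58120 kbar

0.581 kbar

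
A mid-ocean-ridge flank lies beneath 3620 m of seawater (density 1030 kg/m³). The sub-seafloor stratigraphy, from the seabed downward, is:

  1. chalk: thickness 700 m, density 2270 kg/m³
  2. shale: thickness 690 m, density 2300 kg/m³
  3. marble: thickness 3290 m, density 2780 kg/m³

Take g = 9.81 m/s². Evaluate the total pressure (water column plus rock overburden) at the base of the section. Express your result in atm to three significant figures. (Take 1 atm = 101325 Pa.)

seawater: 1030 kg/m³ × 9.81 m/s² × 3620 m = 3.658×10^7 Pa = 361.0 atm
chalk: 2270 kg/m³ × 9.81 m/s² × 700 m = 1.559×10^7 Pa = 153.8 atm
shale: 2300 kg/m³ × 9.81 m/s² × 690 m = 1.557×10^7 Pa = 153.6 atm
marble: 2780 kg/m³ × 9.81 m/s² × 3290 m = 8.972×10^7 Pa = 885.5 atm
Total = 361.0 + 153.8 + 153.6 + 885.5 = 1554.0 atm

1550 atm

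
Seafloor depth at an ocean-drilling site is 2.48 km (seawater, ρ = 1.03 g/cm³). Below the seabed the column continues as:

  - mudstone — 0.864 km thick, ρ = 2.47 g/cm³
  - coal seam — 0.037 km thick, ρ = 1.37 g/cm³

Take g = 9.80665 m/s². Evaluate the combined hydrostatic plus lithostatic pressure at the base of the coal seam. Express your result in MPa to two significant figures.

46 MPa

seawater: 1030 kg/m³ × 9.80665 m/s² × 2480 m = 2.505×10^7 Pa = 25.05 MPa
mudstone: 2470 kg/m³ × 9.80665 m/s² × 864 m = 2.093×10^7 Pa = 20.93 MPa
coal seam: 1370 kg/m³ × 9.80665 m/s² × 37 m = 4.971×10^5 Pa = 0.4971 MPa
Total = 25.05 + 20.93 + 0.4971 = 46.475 MPa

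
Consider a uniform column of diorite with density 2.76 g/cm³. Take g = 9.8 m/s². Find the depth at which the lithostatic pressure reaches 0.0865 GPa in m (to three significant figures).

h = P/(ρg) = 0.0865 GPa / (2760 kg/m³ × 9.8 m/s²) = 8.650×10^7 Pa / 27048 Pa/m = 3198.0 m

3200 m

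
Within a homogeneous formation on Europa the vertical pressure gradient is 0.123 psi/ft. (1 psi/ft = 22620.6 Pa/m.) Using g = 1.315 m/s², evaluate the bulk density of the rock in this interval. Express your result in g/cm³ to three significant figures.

2.12 g/cm³

ρ = (dP/dz)/g = 0.123 psi/ft / 1.315 m/s² = 2782.3 Pa/m / 1.315 m/s² = 2115.8 kg/m³
= 2.116 g/cm³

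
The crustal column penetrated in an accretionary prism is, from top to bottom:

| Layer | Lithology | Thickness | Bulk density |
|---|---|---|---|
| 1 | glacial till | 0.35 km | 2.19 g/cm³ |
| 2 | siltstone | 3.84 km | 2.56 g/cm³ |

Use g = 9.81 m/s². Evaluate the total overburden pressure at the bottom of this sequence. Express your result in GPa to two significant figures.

glacial till: 2190 kg/m³ × 9.81 m/s² × 350 m = 7.519×10^6 Pa = 7.519×10^-3 GPa
siltstone: 2560 kg/m³ × 9.81 m/s² × 3840 m = 9.644×10^7 Pa = 0.09644 GPa
Total = 7.519×10^-3 + 0.09644 = 0.10396 GPa

0.10 GPa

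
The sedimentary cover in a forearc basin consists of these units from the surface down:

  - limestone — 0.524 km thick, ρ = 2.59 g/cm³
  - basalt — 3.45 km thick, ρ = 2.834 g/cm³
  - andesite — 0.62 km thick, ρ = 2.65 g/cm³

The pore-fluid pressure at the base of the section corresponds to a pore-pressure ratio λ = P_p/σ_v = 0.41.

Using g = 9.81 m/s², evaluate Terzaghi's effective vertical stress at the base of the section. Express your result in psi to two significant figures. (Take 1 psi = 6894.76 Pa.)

11000 psi

Overburden (lithostatic) stress σ_v:
limestone: 2590 kg/m³ × 9.81 m/s² × 524 m = 1.331×10^7 Pa = 13.31 MPa
basalt: 2834 kg/m³ × 9.81 m/s² × 3450 m = 9.592×10^7 Pa = 95.92 MPa
andesite: 2650 kg/m³ × 9.81 m/s² × 620 m = 1.612×10^7 Pa = 16.12 MPa
Total = 13.31 + 95.92 + 16.12 = 125.35 MPa
Pore pressure P_p = λ·σ_v = 0.41 × 125.3 MPa = 51.39 MPa
Effective stress σ' = σ_v − P_p = 125.3 − 51.39 = 73.955 MPa = 10726 psi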